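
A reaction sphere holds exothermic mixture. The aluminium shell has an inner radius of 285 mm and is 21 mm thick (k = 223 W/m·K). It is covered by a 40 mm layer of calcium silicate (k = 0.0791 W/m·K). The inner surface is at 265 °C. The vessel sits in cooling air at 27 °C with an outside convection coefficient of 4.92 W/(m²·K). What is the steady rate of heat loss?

Q ≈ 462 W

Radial (spherical) resistances in series:
R_aluminium shell = (1/0.285 − 1/0.306)/(4π×223) = 8.593×10^-5 K/W
R_calcium silicate = (1/0.306 − 1/0.346)/(4π×0.0791) = 0.3801 K/W
R_outer film = 1/(h·4πr_o²) = 1/(4.92×4π×0.346²) = 0.1351 K/W
R_total = 0.5153 K/W
Q = ΔT/R_total = 238/0.5153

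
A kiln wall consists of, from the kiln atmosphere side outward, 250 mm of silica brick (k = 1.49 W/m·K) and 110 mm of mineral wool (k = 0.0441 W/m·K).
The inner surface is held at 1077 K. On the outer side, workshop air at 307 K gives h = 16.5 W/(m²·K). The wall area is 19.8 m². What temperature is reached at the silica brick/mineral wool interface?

T ≈ 1030 K

Thermal resistances in series:
R_silica brick = L/(kA) = 0.25/(1.49×19.8) = 0.008474 K/W
R_mineral wool = L/(kA) = 0.11/(0.0441×19.8) = 0.126 K/W
R_outer film = 1/(h_o·A) = 1/(16.5×19.8) = 0.003061 K/W
R_total = 0.1375 K/W;  Q = ΔT/R_total = 770/0.1375 = 5600 W
T_interface = T_inner − Q·ΣR(inner→interface) = 1077 − 5600×0.008474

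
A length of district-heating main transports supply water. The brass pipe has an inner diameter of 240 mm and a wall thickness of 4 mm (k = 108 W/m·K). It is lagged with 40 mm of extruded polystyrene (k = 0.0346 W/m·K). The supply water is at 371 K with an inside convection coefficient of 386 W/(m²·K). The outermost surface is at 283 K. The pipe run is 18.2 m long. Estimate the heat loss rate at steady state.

Per-layer cylindrical resistances, series-summed:
R_inner film = 1/(h_i·2πr₁L) = 1/(386×2π×0.12×18.2) = 1.888×10^-4 K/W
R_brass pipe wall = ln(124/120)/(2π×108×18.2) = 2.655×10^-6 K/W
R_extruded polystyrene = ln(164/124)/(2π×0.0346×18.2) = 0.07066 K/W
R_total = 0.07085 K/W
Q = ΔT/R_total = 88/0.07085

Q ≈ 1240 W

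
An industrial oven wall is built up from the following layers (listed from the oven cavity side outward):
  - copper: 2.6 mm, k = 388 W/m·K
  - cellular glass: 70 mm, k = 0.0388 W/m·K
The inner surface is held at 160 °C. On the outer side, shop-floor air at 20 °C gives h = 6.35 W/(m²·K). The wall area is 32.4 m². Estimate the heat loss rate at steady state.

Q ≈ 2310 W

Series thermal resistances:
R_copper = L/(kA) = 0.0026/(388×32.4) = 2.068×10^-7 K/W
R_cellular glass = L/(kA) = 0.07/(0.0388×32.4) = 0.05568 K/W
R_outer film = 1/(h_o·A) = 1/(6.35×32.4) = 0.004861 K/W
R_total = 0.06054 K/W
Q = ΔT / R_total = 140 / 0.06054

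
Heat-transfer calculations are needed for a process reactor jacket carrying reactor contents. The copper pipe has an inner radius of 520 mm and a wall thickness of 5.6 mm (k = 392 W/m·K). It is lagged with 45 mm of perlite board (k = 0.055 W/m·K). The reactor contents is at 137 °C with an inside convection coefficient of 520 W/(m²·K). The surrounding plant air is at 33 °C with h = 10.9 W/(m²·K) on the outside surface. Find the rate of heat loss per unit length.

q′ ≈ 394 W/m

Treating each annulus and film as a series resistance:
R_inner film = 1/(h_i·2πr₁L) = 1/(520×2π×0.52×1) = 5.886×10^-4 K/W
R_copper pipe wall = ln(525.6/520)/(2π×392×1) = 4.349×10^-6 K/W
R_perlite board = ln(570.6/525.6)/(2π×0.055×1) = 0.2377 K/W
R_outer film = 1/(h_o·2πr_oL) = 1/(10.9×2π×0.5706×1) = 0.02559 K/W
R_total = 0.2639 K/W
Q = ΔT/R_total = 104/0.2639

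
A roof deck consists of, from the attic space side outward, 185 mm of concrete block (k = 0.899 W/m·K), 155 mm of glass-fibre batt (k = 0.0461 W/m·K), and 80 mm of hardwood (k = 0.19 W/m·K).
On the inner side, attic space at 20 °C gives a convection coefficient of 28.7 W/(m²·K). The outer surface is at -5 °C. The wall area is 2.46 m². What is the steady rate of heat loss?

Q ≈ 15.3 W

Model the wall as resistances in series:
R_inner film = 1/(h_i·A) = 1/(28.7×2.46) = 0.01416 K/W
R_concrete block = L/(kA) = 0.185/(0.899×2.46) = 0.08365 K/W
R_glass-fibre batt = L/(kA) = 0.155/(0.0461×2.46) = 1.367 K/W
R_hardwood = L/(kA) = 0.08/(0.19×2.46) = 0.1712 K/W
R_total = 1.636 K/W
Q = ΔT / R_total = 25 / 1.636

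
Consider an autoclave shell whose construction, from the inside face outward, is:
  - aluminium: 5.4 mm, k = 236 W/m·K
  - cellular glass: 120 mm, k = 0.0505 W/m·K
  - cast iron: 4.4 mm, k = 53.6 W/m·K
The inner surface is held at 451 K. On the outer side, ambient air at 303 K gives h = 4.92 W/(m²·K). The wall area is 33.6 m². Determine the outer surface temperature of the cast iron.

T ≈ 315 K

Using the resistance-network approach (series):
R_aluminium = L/(kA) = 0.0054/(236×33.6) = 6.81×10^-7 K/W
R_cellular glass = L/(kA) = 0.12/(0.0505×33.6) = 0.07072 K/W
R_cast iron = L/(kA) = 0.0044/(53.6×33.6) = 2.443×10^-6 K/W
R_outer film = 1/(h_o·A) = 1/(4.92×33.6) = 0.006049 K/W
R_total = 0.07677 K/W;  Q = ΔT/R_total = 148/0.07677 = 1928 W
T_interface = T_inner − Q·ΣR(inner→interface) = 451 − 1930×0.07072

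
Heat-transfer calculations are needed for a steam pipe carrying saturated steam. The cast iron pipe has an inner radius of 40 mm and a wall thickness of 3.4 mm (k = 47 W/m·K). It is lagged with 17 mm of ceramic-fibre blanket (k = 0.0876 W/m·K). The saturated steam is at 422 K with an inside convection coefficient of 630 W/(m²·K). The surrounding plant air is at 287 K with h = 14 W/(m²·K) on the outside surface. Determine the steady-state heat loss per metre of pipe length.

Per-layer cylindrical resistances, series-summed:
R_inner film = 1/(h_i·2πr₁L) = 1/(630×2π×0.04×1) = 0.006316 K/W
R_cast iron pipe wall = ln(43.4/40)/(2π×47×1) = 2.763×10^-4 K/W
R_ceramic-fibre blanket = ln(60.4/43.4)/(2π×0.0876×1) = 0.6005 K/W
R_outer film = 1/(h_o·2πr_oL) = 1/(14×2π×0.0604×1) = 0.1882 K/W
R_total = 0.7953 K/W
Q = ΔT/R_total = 135/0.7953

q′ ≈ 170 W/m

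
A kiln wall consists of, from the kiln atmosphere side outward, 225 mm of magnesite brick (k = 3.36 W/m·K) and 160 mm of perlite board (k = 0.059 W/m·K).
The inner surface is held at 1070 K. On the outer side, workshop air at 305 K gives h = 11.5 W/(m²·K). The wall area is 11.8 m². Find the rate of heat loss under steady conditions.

Q ≈ 3150 W

Thermal resistances in series:
R_magnesite brick = L/(kA) = 0.225/(3.36×11.8) = 0.005675 K/W
R_perlite board = L/(kA) = 0.16/(0.059×11.8) = 0.2298 K/W
R_outer film = 1/(h_o·A) = 1/(11.5×11.8) = 0.007369 K/W
R_total = 0.2429 K/W
Q = ΔT / R_total = 765 / 0.2429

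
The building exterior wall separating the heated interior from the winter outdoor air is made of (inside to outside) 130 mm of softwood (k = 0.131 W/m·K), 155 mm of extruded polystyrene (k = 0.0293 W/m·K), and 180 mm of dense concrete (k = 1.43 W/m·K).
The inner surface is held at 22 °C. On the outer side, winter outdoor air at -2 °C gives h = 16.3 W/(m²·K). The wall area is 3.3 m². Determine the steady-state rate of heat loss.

Model the wall as resistances in series:
R_softwood = L/(kA) = 0.13/(0.131×3.3) = 0.3007 K/W
R_extruded polystyrene = L/(kA) = 0.155/(0.0293×3.3) = 1.603 K/W
R_dense concrete = L/(kA) = 0.18/(1.43×3.3) = 0.03814 K/W
R_outer film = 1/(h_o·A) = 1/(16.3×3.3) = 0.01859 K/W
R_total = 1.961 K/W
Q = ΔT / R_total = 24 / 1.961

Q ≈ 12.2 W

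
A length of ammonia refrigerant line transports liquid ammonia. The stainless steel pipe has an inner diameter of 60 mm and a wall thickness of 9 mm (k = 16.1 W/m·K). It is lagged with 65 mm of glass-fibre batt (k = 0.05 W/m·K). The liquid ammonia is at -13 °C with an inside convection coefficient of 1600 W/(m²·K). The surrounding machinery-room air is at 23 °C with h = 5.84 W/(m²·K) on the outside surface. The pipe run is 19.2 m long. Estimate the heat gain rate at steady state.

Q ≈ 204 W

For a radial system each layer contributes R = ln(r_out/r_in)/(2πkL); films add R = 1/(hA).
R_inner film = 1/(h_i·2πr₁L) = 1/(1600×2π×0.03×19.2) = 1.727×10^-4 K/W
R_stainless steel pipe wall = ln(39/30)/(2π×16.1×19.2) = 1.351×10^-4 K/W
R_glass-fibre batt = ln(104/39)/(2π×0.05×19.2) = 0.1626 K/W
R_outer film = 1/(h_o·2πr_oL) = 1/(5.84×2π×0.104×19.2) = 0.01365 K/W
R_total = 0.1766 K/W
Q = ΔT/R_total = 36/0.1766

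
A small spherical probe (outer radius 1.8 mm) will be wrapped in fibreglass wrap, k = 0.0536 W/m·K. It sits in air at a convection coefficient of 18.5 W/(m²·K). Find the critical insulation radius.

For a sphere r_cr = 2k/h = 2×0.0536/18.5
r_cr = 5.79 mm; since the bare radius (1.8 mm) is below r_cr, adding a thin layer of insulation will *increase* heat loss.

r_cr ≈ 5.79 mm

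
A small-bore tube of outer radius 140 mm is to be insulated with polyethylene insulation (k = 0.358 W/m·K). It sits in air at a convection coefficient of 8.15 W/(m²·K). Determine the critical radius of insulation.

r_cr ≈ 43.9 mm

For a cylinder r_cr = k/h = 0.358/8.15
r_cr = 43.9 mm; since the bare radius (140 mm) is above r_cr, any added insulation will reduce heat loss.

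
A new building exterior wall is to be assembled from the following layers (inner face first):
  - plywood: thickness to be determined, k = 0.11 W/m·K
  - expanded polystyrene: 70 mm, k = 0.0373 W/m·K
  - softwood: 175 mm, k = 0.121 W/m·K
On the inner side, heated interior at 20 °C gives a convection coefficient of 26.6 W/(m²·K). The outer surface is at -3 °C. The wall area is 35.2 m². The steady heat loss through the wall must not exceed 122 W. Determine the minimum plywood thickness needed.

L ≈ 360 mm

Using the resistance-network approach (series):
R_inner film = 1/(h_i·A) = 1/(26.6×35.2) = 0.001068 K/W
R_expanded polystyrene = L/(kA) = 0.07/(0.0373×35.2) = 0.05331 K/W
R_softwood = L/(kA) = 0.175/(0.121×35.2) = 0.04109 K/W
Sum of the known resistances R_other = 0.09547 K/W
Required total resistance R_tot = ΔT/Q_allow = 23/122 = 0.1885 K/W
R_plywood = R_tot − R_other = 0.09305 K/W
L = R·k·A = 0.09305×0.11×35.2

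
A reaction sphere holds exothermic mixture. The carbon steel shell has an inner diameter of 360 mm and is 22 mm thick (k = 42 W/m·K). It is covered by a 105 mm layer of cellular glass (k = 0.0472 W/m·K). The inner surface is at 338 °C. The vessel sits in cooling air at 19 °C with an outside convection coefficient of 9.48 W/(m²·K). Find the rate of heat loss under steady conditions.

Q ≈ 108 W

Spherical conduction: R = (1/r_in − 1/r_out)/(4πk) per layer; series-sum.
R_carbon steel shell = (1/0.18 − 1/0.202)/(4π×42) = 0.001146 K/W
R_cellular glass = (1/0.202 − 1/0.307)/(4π×0.0472) = 2.855 K/W
R_outer film = 1/(h·4πr_o²) = 1/(9.48×4π×0.307²) = 0.08906 K/W
R_total = 2.945 K/W
Q = ΔT/R_total = 319/2.945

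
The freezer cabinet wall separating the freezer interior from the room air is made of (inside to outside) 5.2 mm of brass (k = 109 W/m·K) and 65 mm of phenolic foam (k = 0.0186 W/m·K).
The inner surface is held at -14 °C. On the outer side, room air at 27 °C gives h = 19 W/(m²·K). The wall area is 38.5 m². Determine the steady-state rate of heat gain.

Q ≈ 445 W

Using the resistance-network approach (series):
R_brass = L/(kA) = 0.0052/(109×38.5) = 1.239×10^-6 K/W
R_phenolic foam = L/(kA) = 0.065/(0.0186×38.5) = 0.09077 K/W
R_outer film = 1/(h_o·A) = 1/(19×38.5) = 0.001367 K/W
R_total = 0.09214 K/W
Q = ΔT / R_total = 41 / 0.09214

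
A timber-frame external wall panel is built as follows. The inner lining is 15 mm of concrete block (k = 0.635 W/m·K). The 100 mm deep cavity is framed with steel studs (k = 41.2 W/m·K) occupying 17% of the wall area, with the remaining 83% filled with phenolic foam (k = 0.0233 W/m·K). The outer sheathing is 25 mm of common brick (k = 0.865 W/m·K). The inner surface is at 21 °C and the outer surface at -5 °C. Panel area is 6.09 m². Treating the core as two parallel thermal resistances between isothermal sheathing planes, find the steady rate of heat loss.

Q ≈ 2370 W

Sheathing layers in series; stud and cavity paths in parallel between them.
R_inner = 0.015/(0.635×6.09) = 0.003879 K/W
R_stud  = 0.1/(41.2×0.17×6.09) = 0.002344 K/W
R_cav   = 0.1/(0.0233×0.83×6.09) = 0.8491 K/W
1/R_core = 1/R_stud + 1/R_cav → R_core = 0.002338 K/W
R_outer = 0.025/(0.865×6.09) = 0.004746 K/W
R_total = 0.01096 K/W
Q = ΔT/R_total = 26/0.01096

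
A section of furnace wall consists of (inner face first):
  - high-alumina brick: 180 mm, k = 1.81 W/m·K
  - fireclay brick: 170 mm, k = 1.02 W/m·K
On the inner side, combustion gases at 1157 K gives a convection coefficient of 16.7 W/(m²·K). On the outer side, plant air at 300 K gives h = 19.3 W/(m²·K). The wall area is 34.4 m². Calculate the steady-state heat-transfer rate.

Q ≈ 78000 W

Treating each layer as a thermal resistance in series:
R_inner film = 1/(h_i·A) = 1/(16.7×34.4) = 0.001741 K/W
R_high-alumina brick = L/(kA) = 0.18/(1.81×34.4) = 0.002891 K/W
R_fireclay brick = L/(kA) = 0.17/(1.02×34.4) = 0.004845 K/W
R_outer film = 1/(h_o·A) = 1/(19.3×34.4) = 0.001506 K/W
R_total = 0.01098 K/W
Q = ΔT / R_total = 857 / 0.01098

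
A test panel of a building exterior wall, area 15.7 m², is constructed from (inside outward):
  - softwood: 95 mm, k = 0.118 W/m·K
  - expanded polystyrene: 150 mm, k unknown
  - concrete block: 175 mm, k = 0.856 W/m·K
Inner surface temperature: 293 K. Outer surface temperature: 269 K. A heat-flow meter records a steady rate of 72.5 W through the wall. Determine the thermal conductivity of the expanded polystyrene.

Model the wall as resistances in series:
R_softwood = L/(kA) = 0.095/(0.118×15.7) = 0.05128 K/W
R_concrete block = L/(kA) = 0.175/(0.856×15.7) = 0.01302 K/W
Sum of known resistances R_other = 0.0643 K/W
Total R = ΔT/Q = 24/72.5 = 0.331 K/W
R_expanded polystyrene = R_total − R_other = 0.2667 K/W
k = L/(R·A) = 0.15/(0.2667×15.7)

k ≈ 0.0358 W/(m·K)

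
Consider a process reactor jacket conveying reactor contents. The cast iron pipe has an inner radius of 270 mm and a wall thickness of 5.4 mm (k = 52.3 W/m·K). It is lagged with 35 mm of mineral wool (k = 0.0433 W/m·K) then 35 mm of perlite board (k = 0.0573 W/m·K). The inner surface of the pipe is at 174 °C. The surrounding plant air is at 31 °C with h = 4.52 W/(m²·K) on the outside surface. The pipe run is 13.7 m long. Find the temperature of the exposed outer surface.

T ≈ 48.4 °C

Radial resistances (cylindrical: R_cond = ln(r_o/r_i)/(2πkL), R_conv = 1/(h·2πrL)):
R_cast iron pipe wall = ln(275.4/270)/(2π×52.3×13.7) = 4.399×10^-6 K/W
R_mineral wool = ln(310.4/275.4)/(2π×0.0433×13.7) = 0.0321 K/W
R_perlite board = ln(345.4/310.4)/(2π×0.0573×13.7) = 0.02166 K/W
R_outer film = 1/(h_o·2πr_oL) = 1/(4.52×2π×0.3454×13.7) = 0.007441 K/W
R_total = 0.0612 K/W
Q = ΔT/R_total = 143/0.0612
Q = 2340 W
T_interface = T_inner − Q·ΣR(inner→interface) = 174 − 2340×0.05376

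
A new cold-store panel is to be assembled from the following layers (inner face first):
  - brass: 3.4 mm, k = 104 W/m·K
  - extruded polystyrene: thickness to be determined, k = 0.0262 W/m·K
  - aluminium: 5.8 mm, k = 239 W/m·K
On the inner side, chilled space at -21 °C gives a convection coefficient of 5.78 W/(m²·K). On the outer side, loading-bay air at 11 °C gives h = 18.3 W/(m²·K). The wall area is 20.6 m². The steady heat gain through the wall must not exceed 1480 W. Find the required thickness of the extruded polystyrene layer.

Treating each layer as a thermal resistance in series:
R_inner film = 1/(h_i·A) = 1/(5.78×20.6) = 0.008399 K/W
R_brass = L/(kA) = 0.0034/(104×20.6) = 1.587×10^-6 K/W
R_aluminium = L/(kA) = 0.0058/(239×20.6) = 1.178×10^-6 K/W
R_outer film = 1/(h_o·A) = 1/(18.3×20.6) = 0.002653 K/W
Sum of the known resistances R_other = 0.01105 K/W
Required total resistance R_tot = ΔT/Q_allow = 32/1480 = 0.02162 K/W
R_extruded polystyrene = R_tot − R_other = 0.01057 K/W
L = R·k·A = 0.01057×0.0262×20.6

L ≈ 5.7 mm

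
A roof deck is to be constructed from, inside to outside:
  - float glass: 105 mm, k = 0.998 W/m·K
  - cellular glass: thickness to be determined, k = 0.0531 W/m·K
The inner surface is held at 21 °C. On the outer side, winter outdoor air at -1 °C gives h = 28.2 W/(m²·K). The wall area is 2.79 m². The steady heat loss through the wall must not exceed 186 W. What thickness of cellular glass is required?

Thermal resistances in series:
R_float glass = L/(kA) = 0.105/(0.998×2.79) = 0.03771 K/W
R_outer film = 1/(h_o·A) = 1/(28.2×2.79) = 0.01271 K/W
Sum of the known resistances R_other = 0.05042 K/W
Required total resistance R_tot = ΔT/Q_allow = 22/186 = 0.1183 K/W
R_cellular glass = R_tot − R_other = 0.06786 K/W
L = R·k·A = 0.06786×0.0531×2.79

L ≈ 10.1 mm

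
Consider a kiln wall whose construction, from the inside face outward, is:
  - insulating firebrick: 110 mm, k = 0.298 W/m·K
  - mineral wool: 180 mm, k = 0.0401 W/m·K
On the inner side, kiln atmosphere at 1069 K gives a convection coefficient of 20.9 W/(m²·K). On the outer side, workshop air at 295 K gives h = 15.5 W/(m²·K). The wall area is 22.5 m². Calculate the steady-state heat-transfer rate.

Q ≈ 3500 W

Treating each layer as a thermal resistance in series:
R_inner film = 1/(h_i·A) = 1/(20.9×22.5) = 0.002127 K/W
R_insulating firebrick = L/(kA) = 0.11/(0.298×22.5) = 0.01641 K/W
R_mineral wool = L/(kA) = 0.18/(0.0401×22.5) = 0.1995 K/W
R_outer film = 1/(h_o·A) = 1/(15.5×22.5) = 0.002867 K/W
R_total = 0.2209 K/W
Q = ΔT / R_total = 774 / 0.2209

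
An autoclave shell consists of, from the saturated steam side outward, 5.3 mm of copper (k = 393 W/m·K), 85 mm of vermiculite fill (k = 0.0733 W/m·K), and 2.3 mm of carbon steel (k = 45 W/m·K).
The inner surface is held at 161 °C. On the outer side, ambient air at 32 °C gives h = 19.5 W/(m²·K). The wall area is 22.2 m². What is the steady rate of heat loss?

Q ≈ 2360 W

Thermal resistances in series:
R_copper = L/(kA) = 0.0053/(393×22.2) = 6.075×10^-7 K/W
R_vermiculite fill = L/(kA) = 0.085/(0.0733×22.2) = 0.05224 K/W
R_carbon steel = L/(kA) = 0.0023/(45×22.2) = 2.302×10^-6 K/W
R_outer film = 1/(h_o·A) = 1/(19.5×22.2) = 0.00231 K/W
R_total = 0.05455 K/W
Q = ΔT / R_total = 129 / 0.05455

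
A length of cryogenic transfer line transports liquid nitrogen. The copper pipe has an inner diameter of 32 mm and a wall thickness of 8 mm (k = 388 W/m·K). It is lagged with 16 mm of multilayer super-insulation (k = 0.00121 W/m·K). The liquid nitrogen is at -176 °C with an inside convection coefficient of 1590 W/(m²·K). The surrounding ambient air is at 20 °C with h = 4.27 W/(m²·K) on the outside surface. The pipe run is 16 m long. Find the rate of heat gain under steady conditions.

Q ≈ 46 W

Radial resistances (cylindrical: R_cond = ln(r_o/r_i)/(2πkL), R_conv = 1/(h·2πrL)):
R_inner film = 1/(h_i·2πr₁L) = 1/(1590×2π×0.016×16) = 3.91×10^-4 K/W
R_copper pipe wall = ln(24/16)/(2π×388×16) = 1.039×10^-5 K/W
R_multilayer super-insulation = ln(40/24)/(2π×0.00121×16) = 4.199 K/W
R_outer film = 1/(h_o·2πr_oL) = 1/(4.27×2π×0.04×16) = 0.05824 K/W
R_total = 4.258 K/W
Q = ΔT/R_total = 196/4.258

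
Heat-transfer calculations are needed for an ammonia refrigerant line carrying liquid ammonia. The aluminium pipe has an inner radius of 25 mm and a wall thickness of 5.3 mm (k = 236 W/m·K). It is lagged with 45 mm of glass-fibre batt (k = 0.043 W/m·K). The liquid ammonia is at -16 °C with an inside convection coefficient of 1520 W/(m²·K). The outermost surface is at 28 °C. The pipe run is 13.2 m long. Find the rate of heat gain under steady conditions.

Cylindrical conduction, so R = ln(r₂/r₁)/(2πkL) per layer, in series:
R_inner film = 1/(h_i·2πr₁L) = 1/(1520×2π×0.025×13.2) = 3.173×10^-4 K/W
R_aluminium pipe wall = ln(30.3/25)/(2π×236×13.2) = 9.823×10^-6 K/W
R_glass-fibre batt = ln(75.3/30.3)/(2π×0.043×13.2) = 0.2553 K/W
R_total = 0.2556 K/W
Q = ΔT/R_total = 44/0.2556

Q ≈ 172 W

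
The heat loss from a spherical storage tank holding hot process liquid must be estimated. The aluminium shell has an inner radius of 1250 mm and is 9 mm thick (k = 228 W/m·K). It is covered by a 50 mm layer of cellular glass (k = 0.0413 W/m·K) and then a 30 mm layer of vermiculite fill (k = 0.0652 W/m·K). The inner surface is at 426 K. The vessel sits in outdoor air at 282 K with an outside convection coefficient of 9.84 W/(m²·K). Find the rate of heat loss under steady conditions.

Q ≈ 1720 W

Each spherical layer contributes R = (1/r_i − 1/r_o)/(4πk):
R_aluminium shell = (1/1.25 − 1/1.259)/(4π×228) = 1.996×10^-6 K/W
R_cellular glass = (1/1.259 − 1/1.309)/(4π×0.0413) = 0.05846 K/W
R_vermiculite fill = (1/1.309 − 1/1.339)/(4π×0.0652) = 0.02089 K/W
R_outer film = 1/(h·4πr_o²) = 1/(9.84×4π×1.339²) = 0.004511 K/W
R_total = 0.08386 K/W
Q = ΔT/R_total = 144/0.08386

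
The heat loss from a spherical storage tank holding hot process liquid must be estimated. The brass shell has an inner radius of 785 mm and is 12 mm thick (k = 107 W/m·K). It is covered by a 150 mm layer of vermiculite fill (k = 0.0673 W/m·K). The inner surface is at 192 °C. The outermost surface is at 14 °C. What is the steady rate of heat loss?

For a spherical shell R = (1/r₁ − 1/r₂)/(4πk); film R = 1/(h·4πr²). In series:
R_brass shell = (1/0.785 − 1/0.797)/(4π×107) = 1.426×10^-5 K/W
R_vermiculite fill = (1/0.797 − 1/0.947)/(4π×0.0673) = 0.235 K/W
R_total = 0.235 K/W
Q = ΔT/R_total = 178/0.235

Q ≈ 757 W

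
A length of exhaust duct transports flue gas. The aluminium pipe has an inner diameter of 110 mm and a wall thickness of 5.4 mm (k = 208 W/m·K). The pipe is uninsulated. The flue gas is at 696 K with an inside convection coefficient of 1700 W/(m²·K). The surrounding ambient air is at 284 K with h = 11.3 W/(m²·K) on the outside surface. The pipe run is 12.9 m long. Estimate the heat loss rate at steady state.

Q ≈ 22600 W

For a radial system each layer contributes R = ln(r_out/r_in)/(2πkL); films add R = 1/(hA).
R_inner film = 1/(h_i·2πr₁L) = 1/(1700×2π×0.055×12.9) = 1.32×10^-4 K/W
R_aluminium pipe wall = ln(60.4/55)/(2π×208×12.9) = 5.555×10^-6 K/W
R_outer film = 1/(h_o·2πr_oL) = 1/(11.3×2π×0.0604×12.9) = 0.01808 K/W
R_total = 0.01821 K/W
Q = ΔT/R_total = 412/0.01821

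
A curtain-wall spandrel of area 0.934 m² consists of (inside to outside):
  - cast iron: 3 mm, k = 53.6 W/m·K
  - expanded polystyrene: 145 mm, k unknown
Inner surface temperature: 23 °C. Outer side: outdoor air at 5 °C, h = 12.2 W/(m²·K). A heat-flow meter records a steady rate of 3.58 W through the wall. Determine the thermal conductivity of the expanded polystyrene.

k ≈ 0.0314 W/(m·K)

Treating each layer as a thermal resistance in series:
R_cast iron = L/(kA) = 0.003/(53.6×0.934) = 5.993×10^-5 K/W
R_outer film = 1/(h_o·A) = 1/(12.2×0.934) = 0.08776 K/W
Sum of known resistances R_other = 0.08782 K/W
Total R = ΔT/Q = 18/3.58 = 5.028 K/W
R_expanded polystyrene = R_total − R_other = 4.94 K/W
k = L/(R·A) = 0.145/(4.94×0.934)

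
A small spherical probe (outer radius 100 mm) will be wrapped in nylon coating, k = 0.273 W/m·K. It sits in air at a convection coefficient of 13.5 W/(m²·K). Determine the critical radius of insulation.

r_cr ≈ 40.4 mm

For a sphere r_cr = 2k/h = 2×0.273/13.5
r_cr = 40.4 mm; since the bare radius (100 mm) is above r_cr, any added insulation will reduce heat loss.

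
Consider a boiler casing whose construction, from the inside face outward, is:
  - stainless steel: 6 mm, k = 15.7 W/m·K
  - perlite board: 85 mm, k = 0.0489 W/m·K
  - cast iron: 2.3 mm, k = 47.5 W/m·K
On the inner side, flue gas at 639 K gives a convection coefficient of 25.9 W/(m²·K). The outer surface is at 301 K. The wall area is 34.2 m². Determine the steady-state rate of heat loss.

Thermal resistances in series:
R_inner film = 1/(h_i·A) = 1/(25.9×34.2) = 0.001129 K/W
R_stainless steel = L/(kA) = 0.006/(15.7×34.2) = 1.117×10^-5 K/W
R_perlite board = L/(kA) = 0.085/(0.0489×34.2) = 0.05083 K/W
R_cast iron = L/(kA) = 0.0023/(47.5×34.2) = 1.416×10^-6 K/W
R_total = 0.05197 K/W
Q = ΔT / R_total = 338 / 0.05197

Q ≈ 6500 W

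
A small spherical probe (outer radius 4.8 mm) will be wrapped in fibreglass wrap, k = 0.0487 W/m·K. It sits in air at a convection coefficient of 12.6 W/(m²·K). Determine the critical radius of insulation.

r_cr ≈ 7.73 mm

For a sphere r_cr = 2k/h = 2×0.0487/12.6
r_cr = 7.73 mm; since the bare radius (4.8 mm) is below r_cr, adding a thin layer of insulation will *increase* heat loss.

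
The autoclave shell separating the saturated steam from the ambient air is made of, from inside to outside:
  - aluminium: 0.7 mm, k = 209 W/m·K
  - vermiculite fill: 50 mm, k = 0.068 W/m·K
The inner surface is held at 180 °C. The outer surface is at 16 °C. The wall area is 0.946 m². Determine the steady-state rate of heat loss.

Q ≈ 211 W

Treating each layer as a thermal resistance in series:
R_aluminium = L/(kA) = 0.0007/(209×0.946) = 3.54×10^-6 K/W
R_vermiculite fill = L/(kA) = 0.05/(0.068×0.946) = 0.7773 K/W
R_total = 0.7773 K/W
Q = ΔT / R_total = 164 / 0.7773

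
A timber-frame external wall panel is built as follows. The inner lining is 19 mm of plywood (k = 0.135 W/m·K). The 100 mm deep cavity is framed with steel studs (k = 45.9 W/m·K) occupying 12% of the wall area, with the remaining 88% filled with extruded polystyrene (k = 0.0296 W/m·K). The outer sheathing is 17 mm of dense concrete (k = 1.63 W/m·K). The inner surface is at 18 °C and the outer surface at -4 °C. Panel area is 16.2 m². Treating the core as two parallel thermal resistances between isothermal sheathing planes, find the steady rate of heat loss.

Q ≈ 2110 W

Sheathing layers in series; stud and cavity paths in parallel between them.
R_inner = 0.019/(0.135×16.2) = 0.008688 K/W
R_stud  = 0.1/(45.9×0.12×16.2) = 0.001121 K/W
R_cav   = 0.1/(0.0296×0.88×16.2) = 0.237 K/W
1/R_core = 1/R_stud + 1/R_cav → R_core = 0.001115 K/W
R_outer = 0.017/(1.63×16.2) = 6.438×10^-4 K/W
R_total = 0.01045 K/W
Q = ΔT/R_total = 22/0.01045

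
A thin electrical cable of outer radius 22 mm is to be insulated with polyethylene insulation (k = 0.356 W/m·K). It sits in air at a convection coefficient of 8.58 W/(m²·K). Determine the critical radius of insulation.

For a cylinder r_cr = k/h = 0.356/8.58
r_cr = 41.5 mm; since the bare radius (22 mm) is below r_cr, adding a thin layer of insulation will *increase* heat loss.

r_cr ≈ 41.5 mm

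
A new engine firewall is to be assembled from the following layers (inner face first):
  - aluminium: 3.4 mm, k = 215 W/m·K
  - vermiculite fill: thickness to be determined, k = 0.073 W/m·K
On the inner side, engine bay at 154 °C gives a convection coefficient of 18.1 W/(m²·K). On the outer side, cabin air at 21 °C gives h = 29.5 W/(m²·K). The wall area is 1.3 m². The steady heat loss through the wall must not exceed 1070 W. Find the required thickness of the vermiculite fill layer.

Using the resistance-network approach (series):
R_inner film = 1/(h_i·A) = 1/(18.1×1.3) = 0.0425 K/W
R_aluminium = L/(kA) = 0.0034/(215×1.3) = 1.216×10^-5 K/W
R_outer film = 1/(h_o·A) = 1/(29.5×1.3) = 0.02608 K/W
Sum of the known resistances R_other = 0.06859 K/W
Required total resistance R_tot = ΔT/Q_allow = 133/1070 = 0.1243 K/W
R_vermiculite fill = R_tot − R_other = 0.05571 K/W
L = R·k·A = 0.05571×0.073×1.3

L ≈ 5.29 mm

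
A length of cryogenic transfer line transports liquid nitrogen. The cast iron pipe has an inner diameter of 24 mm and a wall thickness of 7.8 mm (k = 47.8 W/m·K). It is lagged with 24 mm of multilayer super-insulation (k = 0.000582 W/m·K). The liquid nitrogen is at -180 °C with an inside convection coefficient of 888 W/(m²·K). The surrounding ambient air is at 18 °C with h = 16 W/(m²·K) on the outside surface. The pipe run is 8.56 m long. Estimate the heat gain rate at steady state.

Treating each annulus and film as a series resistance:
R_inner film = 1/(h_i·2πr₁L) = 1/(888×2π×0.012×8.56) = 0.001745 K/W
R_cast iron pipe wall = ln(19.8/12)/(2π×47.8×8.56) = 1.948×10^-4 K/W
R_multilayer super-insulation = ln(43.8/19.8)/(2π×0.000582×8.56) = 25.36 K/W
R_outer film = 1/(h_o·2πr_oL) = 1/(16×2π×0.0438×8.56) = 0.02653 K/W
R_total = 25.39 K/W
Q = ΔT/R_total = 198/25.39

Q ≈ 7.8 W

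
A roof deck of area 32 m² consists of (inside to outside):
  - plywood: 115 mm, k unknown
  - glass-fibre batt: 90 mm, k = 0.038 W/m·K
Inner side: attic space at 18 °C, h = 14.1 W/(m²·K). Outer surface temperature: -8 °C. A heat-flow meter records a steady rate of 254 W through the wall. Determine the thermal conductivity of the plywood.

k ≈ 0.138 W/(m·K)

Series thermal resistances:
R_inner film = 1/(h_i·A) = 1/(14.1×32) = 0.002216 K/W
R_glass-fibre batt = L/(kA) = 0.09/(0.038×32) = 0.07401 K/W
Sum of known resistances R_other = 0.07623 K/W
Total R = ΔT/Q = 26/254 = 0.1024 K/W
R_plywood = R_total − R_other = 0.02613 K/W
k = L/(R·A) = 0.115/(0.02613×32)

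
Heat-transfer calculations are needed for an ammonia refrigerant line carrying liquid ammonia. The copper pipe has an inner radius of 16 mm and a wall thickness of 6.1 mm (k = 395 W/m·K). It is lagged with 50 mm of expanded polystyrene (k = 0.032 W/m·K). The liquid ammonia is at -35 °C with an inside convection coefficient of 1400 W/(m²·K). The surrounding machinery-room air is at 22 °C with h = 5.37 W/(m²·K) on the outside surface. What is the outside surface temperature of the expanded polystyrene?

T ≈ 18.3 °C

For a radial system each layer contributes R = ln(r_out/r_in)/(2πkL); films add R = 1/(hA).
R_inner film = 1/(h_i·2πr₁L) = 1/(1400×2π×0.016×1) = 0.007105 K/W
R_copper pipe wall = ln(22.1/16)/(2π×395×1) = 1.301×10^-4 K/W
R_expanded polystyrene = ln(72.1/22.1)/(2π×0.032×1) = 5.881 K/W
R_outer film = 1/(h_o·2πr_oL) = 1/(5.37×2π×0.0721×1) = 0.4111 K/W
R_total = 6.299 K/W
Q = ΔT/R_total = 57/6.299
Q = 9.05 W/m
T_interface = T_inner + Q·ΣR(inner→interface) = -35 + 9.05×5.888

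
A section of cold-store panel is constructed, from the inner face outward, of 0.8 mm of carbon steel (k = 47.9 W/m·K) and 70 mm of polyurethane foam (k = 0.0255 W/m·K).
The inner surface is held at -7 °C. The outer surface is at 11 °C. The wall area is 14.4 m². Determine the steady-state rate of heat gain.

Treating each layer as a thermal resistance in series:
R_carbon steel = L/(kA) = 0.0008/(47.9×14.4) = 1.16×10^-6 K/W
R_polyurethane foam = L/(kA) = 0.07/(0.0255×14.4) = 0.1906 K/W
R_total = 0.1906 K/W
Q = ΔT / R_total = 18 / 0.1906

Q ≈ 94.4 W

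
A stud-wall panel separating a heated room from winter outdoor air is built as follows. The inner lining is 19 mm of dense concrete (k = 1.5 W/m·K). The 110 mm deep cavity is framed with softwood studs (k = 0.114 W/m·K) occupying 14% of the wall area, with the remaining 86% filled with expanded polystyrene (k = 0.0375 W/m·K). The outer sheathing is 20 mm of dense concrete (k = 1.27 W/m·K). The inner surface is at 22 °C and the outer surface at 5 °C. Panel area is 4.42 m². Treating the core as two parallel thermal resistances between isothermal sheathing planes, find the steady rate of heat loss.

Sheathing layers in series; stud and cavity paths in parallel between them.
R_inner = 0.019/(1.5×4.42) = 0.002866 K/W
R_stud  = 0.11/(0.114×0.14×4.42) = 1.559 K/W
R_cav   = 0.11/(0.0375×0.86×4.42) = 0.7717 K/W
1/R_core = 1/R_stud + 1/R_cav → R_core = 0.5162 K/W
R_outer = 0.02/(1.27×4.42) = 0.003563 K/W
R_total = 0.5226 K/W
Q = ΔT/R_total = 17/0.5226

Q ≈ 32.5 W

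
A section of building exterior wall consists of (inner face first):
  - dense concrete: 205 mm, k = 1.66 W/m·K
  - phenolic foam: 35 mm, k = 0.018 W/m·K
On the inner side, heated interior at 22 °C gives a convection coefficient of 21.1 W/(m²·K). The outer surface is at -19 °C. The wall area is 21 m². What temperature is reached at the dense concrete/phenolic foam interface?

Series thermal resistances:
R_inner film = 1/(h_i·A) = 1/(21.1×21) = 0.002257 K/W
R_dense concrete = L/(kA) = 0.205/(1.66×21) = 0.005881 K/W
R_phenolic foam = L/(kA) = 0.035/(0.018×21) = 0.09259 K/W
R_total = 0.1007 K/W;  Q = ΔT/R_total = 41/0.1007 = 407 W
T_interface = T_inner − Q·ΣR(inner→interface) = 22 − 407×0.008137

T ≈ 18.7 °C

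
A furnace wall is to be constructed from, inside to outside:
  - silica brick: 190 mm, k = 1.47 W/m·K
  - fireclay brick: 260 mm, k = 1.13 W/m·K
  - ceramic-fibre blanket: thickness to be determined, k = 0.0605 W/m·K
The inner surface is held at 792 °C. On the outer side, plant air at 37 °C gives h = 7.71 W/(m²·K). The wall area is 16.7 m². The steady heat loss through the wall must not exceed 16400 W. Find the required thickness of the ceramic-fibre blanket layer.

L ≈ 16.9 mm

Series thermal resistances:
R_silica brick = L/(kA) = 0.19/(1.47×16.7) = 0.00774 K/W
R_fireclay brick = L/(kA) = 0.26/(1.13×16.7) = 0.01378 K/W
R_outer film = 1/(h_o·A) = 1/(7.71×16.7) = 0.007767 K/W
Sum of the known resistances R_other = 0.02928 K/W
Required total resistance R_tot = ΔT/Q_allow = 755/16400 = 0.04604 K/W
R_ceramic-fibre blanket = R_tot − R_other = 0.01675 K/W
L = R·k·A = 0.01675×0.0605×16.7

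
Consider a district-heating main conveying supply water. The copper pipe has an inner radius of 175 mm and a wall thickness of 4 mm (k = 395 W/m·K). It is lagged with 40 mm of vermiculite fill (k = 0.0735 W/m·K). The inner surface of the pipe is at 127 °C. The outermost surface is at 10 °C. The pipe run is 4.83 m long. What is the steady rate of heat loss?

Q ≈ 1290 W

Per-layer cylindrical resistances, series-summed:
R_copper pipe wall = ln(179/175)/(2π×395×4.83) = 1.885×10^-6 K/W
R_vermiculite fill = ln(219/179)/(2π×0.0735×4.83) = 0.09042 K/W
R_total = 0.09042 K/W
Q = ΔT/R_total = 117/0.09042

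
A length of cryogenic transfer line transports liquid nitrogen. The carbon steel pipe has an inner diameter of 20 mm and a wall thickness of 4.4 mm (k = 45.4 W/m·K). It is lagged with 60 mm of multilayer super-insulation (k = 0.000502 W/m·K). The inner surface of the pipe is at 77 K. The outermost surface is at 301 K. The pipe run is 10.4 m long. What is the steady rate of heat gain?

Treating each annulus and film as a series resistance:
R_carbon steel pipe wall = ln(14.4/10)/(2π×45.4×10.4) = 1.229×10^-4 K/W
R_multilayer super-insulation = ln(74.4/14.4)/(2π×0.000502×10.4) = 50.06 K/W
R_total = 50.06 K/W
Q = ΔT/R_total = 224/50.06

Q ≈ 4.47 W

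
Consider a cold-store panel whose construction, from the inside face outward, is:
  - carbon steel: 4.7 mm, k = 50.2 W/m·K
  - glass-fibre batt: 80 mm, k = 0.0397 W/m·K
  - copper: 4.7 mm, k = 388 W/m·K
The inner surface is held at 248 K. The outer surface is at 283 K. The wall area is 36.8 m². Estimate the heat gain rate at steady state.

Using the resistance-network approach (series):
R_carbon steel = L/(kA) = 0.0047/(50.2×36.8) = 2.544×10^-6 K/W
R_glass-fibre batt = L/(kA) = 0.08/(0.0397×36.8) = 0.05476 K/W
R_copper = L/(kA) = 0.0047/(388×36.8) = 3.292×10^-7 K/W
R_total = 0.05476 K/W
Q = ΔT / R_total = 35 / 0.05476

Q ≈ 639 W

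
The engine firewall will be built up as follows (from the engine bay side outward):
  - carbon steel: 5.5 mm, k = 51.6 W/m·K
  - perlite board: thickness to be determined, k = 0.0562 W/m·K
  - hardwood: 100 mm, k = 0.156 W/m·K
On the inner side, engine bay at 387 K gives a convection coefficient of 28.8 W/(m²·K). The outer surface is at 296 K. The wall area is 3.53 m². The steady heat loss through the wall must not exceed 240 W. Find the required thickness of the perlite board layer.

Series thermal resistances:
R_inner film = 1/(h_i·A) = 1/(28.8×3.53) = 0.009836 K/W
R_carbon steel = L/(kA) = 0.0055/(51.6×3.53) = 3.02×10^-5 K/W
R_hardwood = L/(kA) = 0.1/(0.156×3.53) = 0.1816 K/W
Sum of the known resistances R_other = 0.1915 K/W
Required total resistance R_tot = ΔT/Q_allow = 91/240 = 0.3792 K/W
R_perlite board = R_tot − R_other = 0.1877 K/W
L = R·k·A = 0.1877×0.0562×3.53

L ≈ 37.2 mm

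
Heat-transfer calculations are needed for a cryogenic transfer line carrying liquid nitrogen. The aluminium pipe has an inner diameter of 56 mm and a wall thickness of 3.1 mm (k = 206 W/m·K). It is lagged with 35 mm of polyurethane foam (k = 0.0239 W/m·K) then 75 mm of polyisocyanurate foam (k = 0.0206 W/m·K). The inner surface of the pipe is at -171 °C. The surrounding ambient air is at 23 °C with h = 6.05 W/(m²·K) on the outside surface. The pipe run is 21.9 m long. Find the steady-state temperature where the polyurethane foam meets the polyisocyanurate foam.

T ≈ -83 °C

Treating each annulus and film as a series resistance:
R_aluminium pipe wall = ln(31.1/28)/(2π×206×21.9) = 3.704×10^-6 K/W
R_polyurethane foam = ln(66.1/31.1)/(2π×0.0239×21.9) = 0.2293 K/W
R_polyisocyanurate foam = ln(141.1/66.1)/(2π×0.0206×21.9) = 0.2675 K/W
R_outer film = 1/(h_o·2πr_oL) = 1/(6.05×2π×0.1411×21.9) = 0.008513 K/W
R_total = 0.5053 K/W
Q = ΔT/R_total = 194/0.5053
Q = 384 W
T_interface = T_inner + Q·ΣR(inner→interface) = -171 + 384×0.2293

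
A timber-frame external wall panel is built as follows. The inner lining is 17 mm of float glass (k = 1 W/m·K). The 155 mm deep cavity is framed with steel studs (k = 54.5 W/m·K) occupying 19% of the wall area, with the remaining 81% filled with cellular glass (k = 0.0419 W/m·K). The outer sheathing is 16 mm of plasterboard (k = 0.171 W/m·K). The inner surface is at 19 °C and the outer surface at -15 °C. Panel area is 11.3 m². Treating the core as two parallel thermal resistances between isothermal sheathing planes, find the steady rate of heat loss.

Sheathing layers in series; stud and cavity paths in parallel between them.
R_inner = 0.017/(1×11.3) = 0.001504 K/W
R_stud  = 0.155/(54.5×0.19×11.3) = 0.001325 K/W
R_cav   = 0.155/(0.0419×0.81×11.3) = 0.4042 K/W
1/R_core = 1/R_stud + 1/R_cav → R_core = 0.00132 K/W
R_outer = 0.016/(0.171×11.3) = 0.00828 K/W
R_total = 0.01111 K/W
Q = ΔT/R_total = 34/0.01111

Q ≈ 3060 W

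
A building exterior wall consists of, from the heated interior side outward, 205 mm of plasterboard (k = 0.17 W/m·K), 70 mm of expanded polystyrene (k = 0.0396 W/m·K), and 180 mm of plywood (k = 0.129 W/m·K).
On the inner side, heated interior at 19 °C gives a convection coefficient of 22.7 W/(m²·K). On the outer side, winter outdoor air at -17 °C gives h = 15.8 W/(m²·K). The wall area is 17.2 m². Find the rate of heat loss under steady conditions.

Thermal resistances in series:
R_inner film = 1/(h_i·A) = 1/(22.7×17.2) = 0.002561 K/W
R_plasterboard = L/(kA) = 0.205/(0.17×17.2) = 0.07011 K/W
R_expanded polystyrene = L/(kA) = 0.07/(0.0396×17.2) = 0.1028 K/W
R_plywood = L/(kA) = 0.18/(0.129×17.2) = 0.08112 K/W
R_outer film = 1/(h_o·A) = 1/(15.8×17.2) = 0.00368 K/W
R_total = 0.2602 K/W
Q = ΔT / R_total = 36 / 0.2602

Q ≈ 138 W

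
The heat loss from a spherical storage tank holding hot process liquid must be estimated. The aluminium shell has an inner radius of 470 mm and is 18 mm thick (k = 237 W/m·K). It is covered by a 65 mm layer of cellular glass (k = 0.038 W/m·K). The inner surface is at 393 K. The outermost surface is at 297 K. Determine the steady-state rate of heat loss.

Q ≈ 190 W

For a spherical shell R = (1/r₁ − 1/r₂)/(4πk); film R = 1/(h·4πr²). In series:
R_aluminium shell = (1/0.47 − 1/0.488)/(4π×237) = 2.635×10^-5 K/W
R_cellular glass = (1/0.488 − 1/0.553)/(4π×0.038) = 0.5044 K/W
R_total = 0.5044 K/W
Q = ΔT/R_total = 96/0.5044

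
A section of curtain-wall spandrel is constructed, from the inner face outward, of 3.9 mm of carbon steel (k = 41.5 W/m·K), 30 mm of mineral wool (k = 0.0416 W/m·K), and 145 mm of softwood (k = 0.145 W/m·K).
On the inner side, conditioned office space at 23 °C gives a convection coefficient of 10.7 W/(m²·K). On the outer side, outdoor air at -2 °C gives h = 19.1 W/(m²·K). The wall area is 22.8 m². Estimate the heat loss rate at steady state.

Q ≈ 305 W

Thermal resistances in series:
R_inner film = 1/(h_i·A) = 1/(10.7×22.8) = 0.004099 K/W
R_carbon steel = L/(kA) = 0.0039/(41.5×22.8) = 4.122×10^-6 K/W
R_mineral wool = L/(kA) = 0.03/(0.0416×22.8) = 0.03163 K/W
R_softwood = L/(kA) = 0.145/(0.145×22.8) = 0.04386 K/W
R_outer film = 1/(h_o·A) = 1/(19.1×22.8) = 0.002296 K/W
R_total = 0.08189 K/W
Q = ΔT / R_total = 25 / 0.08189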